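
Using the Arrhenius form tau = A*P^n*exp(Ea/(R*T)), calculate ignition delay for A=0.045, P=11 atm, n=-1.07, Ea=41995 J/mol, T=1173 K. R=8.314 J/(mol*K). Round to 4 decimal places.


tau = A * P^n * exp(Ea/(R*T))
P^n = 11^(-1.07) = 0.07686167
Ea/(R*T) = 41995/(8.314*1173) = 4.306154
exp(Ea/(R*T)) = 74.154738
tau = 0.045 * 0.07686167 * 74.154738 = 0.2565 ms


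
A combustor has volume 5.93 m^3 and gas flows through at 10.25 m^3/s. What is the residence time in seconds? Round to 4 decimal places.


tau = V / Q_flow
tau = 5.93 / 10.25 = 0.5785 s


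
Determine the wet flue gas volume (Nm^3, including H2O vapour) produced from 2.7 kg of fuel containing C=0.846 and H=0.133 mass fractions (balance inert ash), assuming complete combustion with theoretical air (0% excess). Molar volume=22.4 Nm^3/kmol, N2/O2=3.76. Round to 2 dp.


Per kg fuel: CO2 = (C/12 kmol)*22.4 = (0.846/12)*22.4 = 1.57920 Nm^3
Per kg fuel: H2O = (H/2 kmol)*22.4 = (0.133/2)*22.4 = 1.48960 Nm^3
O2 needed per kg fuel = C/12 + H/4 = 0.846/12 + 0.133/4 = 0.10375000 kmol
Per kg fuel: N2 = O2*3.76*22.4 = 0.10375000*3.76*22.4 = 8.73824 Nm^3
Total per kg = 1.57920 + 1.48960 + 8.73824 = 11.80704 Nm^3
Total = 11.80704 * 2.7 = 31.88 Nm^3


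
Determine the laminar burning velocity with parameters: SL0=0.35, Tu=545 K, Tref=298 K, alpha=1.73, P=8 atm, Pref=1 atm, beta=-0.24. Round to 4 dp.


SL = SL0 * (Tu/Tref)^alpha * (P/Pref)^beta
T ratio = 545/298 = 1.82885906
(T ratio)^alpha = 1.82885906^1.73 = 2.841658
(P/Pref)^beta = 8^(-0.24) = 0.607097
SL = 0.35 * 2.841658 * 0.607097 = 0.6038 m/s


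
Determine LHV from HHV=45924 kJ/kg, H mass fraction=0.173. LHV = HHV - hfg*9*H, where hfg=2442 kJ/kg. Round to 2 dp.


LHV = HHV - hfg * 9 * H
Water correction = 2442 * 9 * 0.173 = 3802.194 kJ/kg
LHV = 45924 - 3802.194 = 42121.81 kJ/kg


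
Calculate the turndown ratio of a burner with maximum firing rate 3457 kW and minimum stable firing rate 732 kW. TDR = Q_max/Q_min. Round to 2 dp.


TDR = Q_max / Q_min
TDR = 3457 / 732 = 4.72


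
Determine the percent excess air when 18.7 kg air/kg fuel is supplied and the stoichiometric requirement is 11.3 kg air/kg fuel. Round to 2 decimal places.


Excess air = actual - stoichiometric = 18.7 - 11.3 = 7.40 kg/kg fuel
Excess air % = (excess / stoich) * 100 = (7.40 / 11.3) * 100 = 65.49%


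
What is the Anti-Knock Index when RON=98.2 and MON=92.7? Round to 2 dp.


AKI = (RON + MON) / 2
AKI = (98.2 + 92.7) / 2
AKI = 190.9 / 2 = 95.45


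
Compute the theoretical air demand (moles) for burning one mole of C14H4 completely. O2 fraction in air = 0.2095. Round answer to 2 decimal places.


Balanced combustion: C14H4 + 15 O2 -> 14 CO2 + 2 H2O
O2 needed = C + H/4 = 14 + 4/4 = 15.00 moles
Air moles = O2 / 0.2095 = 15.00 / 0.2095 = 71.60 moles air


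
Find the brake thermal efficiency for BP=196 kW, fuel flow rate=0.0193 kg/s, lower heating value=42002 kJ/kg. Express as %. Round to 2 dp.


eta_BTE = (BP / (mf * LHV)) * 100
Denominator = 0.0193 * 42002 = 810.6386 kW
eta_BTE = (196 / 810.6386) * 100 = 24.18%


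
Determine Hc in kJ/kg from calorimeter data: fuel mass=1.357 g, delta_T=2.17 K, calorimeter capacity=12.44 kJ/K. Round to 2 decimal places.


Hc = C_cal * delta_T / m_fuel
Q_released = 12.44 * 2.17 = 26.9948 kJ
m_fuel = 1.357 g = 1.357/1000 kg = 0.001357 kg
Hc = 26.9948 / 0.001357 = 19893.00 kJ/kg


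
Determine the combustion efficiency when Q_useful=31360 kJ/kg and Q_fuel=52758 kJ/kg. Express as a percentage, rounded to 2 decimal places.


Efficiency = (Q_useful / Q_fuel) * 100
Efficiency = (31360 / 52758) * 100
Efficiency = 0.5944 * 100 = 59.44%


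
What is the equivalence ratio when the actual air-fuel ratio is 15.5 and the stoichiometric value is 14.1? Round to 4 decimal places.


phi = AFR_stoich / AFR_actual
phi = 14.1 / 15.5 = 0.9097


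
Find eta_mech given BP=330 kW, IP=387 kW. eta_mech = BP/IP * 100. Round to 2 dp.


eta_mech = (BP / IP) * 100
Ratio = 330 / 387 = 0.8527
eta_mech = 0.8527 * 100 = 85.27%


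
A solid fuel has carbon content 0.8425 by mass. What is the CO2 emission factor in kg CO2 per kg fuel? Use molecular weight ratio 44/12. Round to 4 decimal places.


EF = C_frac * (M_CO2 / M_C)
EF = 0.8425 * (44/12)
EF = 0.8425 * 3.666667 = 3.0892 kg_CO2/kg_fuel


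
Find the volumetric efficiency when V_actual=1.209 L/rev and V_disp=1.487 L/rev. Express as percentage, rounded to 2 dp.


eta_v = (V_actual / V_disp) * 100
Ratio = 1.209 / 1.487 = 0.8130
eta_v = 0.8130 * 100 = 81.30%


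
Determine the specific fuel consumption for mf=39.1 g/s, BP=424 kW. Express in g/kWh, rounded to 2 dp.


SFC = (mf / BP) * 3600
Rate = 39.1 / 424 = 0.092217 g/(s*kW)
SFC = 0.092217 * 3600 = 331.98 g/kWh


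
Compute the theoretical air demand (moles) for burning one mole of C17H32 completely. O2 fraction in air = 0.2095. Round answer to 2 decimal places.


Balanced combustion: C17H32 + 25 O2 -> 17 CO2 + 16 H2O
O2 needed = C + H/4 = 17 + 32/4 = 25.00 moles
Air moles = O2 / 0.2095 = 25.00 / 0.2095 = 119.33 moles air


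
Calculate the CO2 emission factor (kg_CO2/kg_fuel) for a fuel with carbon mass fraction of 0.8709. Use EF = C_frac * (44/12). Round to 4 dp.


EF = C_frac * (M_CO2 / M_C)
EF = 0.8709 * (44/12)
EF = 0.8709 * 3.666667 = 3.1933 kg_CO2/kg_fuel


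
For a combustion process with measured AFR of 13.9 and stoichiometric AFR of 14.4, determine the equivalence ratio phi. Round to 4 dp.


phi = AFR_stoich / AFR_actual
phi = 14.4 / 13.9 = 1.0360


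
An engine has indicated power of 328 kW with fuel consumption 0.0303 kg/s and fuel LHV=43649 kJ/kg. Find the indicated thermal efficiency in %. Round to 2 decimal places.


eta_ith = (IP / (mf * LHV)) * 100
Denominator = 0.0303 * 43649 = 1322.5647 kW
eta_ith = (328 / 1322.5647) * 100 = 24.80%


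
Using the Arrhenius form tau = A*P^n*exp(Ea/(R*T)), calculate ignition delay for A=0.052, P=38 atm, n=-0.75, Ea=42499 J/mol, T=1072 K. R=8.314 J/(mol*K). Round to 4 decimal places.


tau = A * P^n * exp(Ea/(R*T))
P^n = 38^(-0.75) = 0.06533747
Ea/(R*T) = 42499/(8.314*1072) = 4.768413
exp(Ea/(R*T)) = 117.732307
tau = 0.052 * 0.06533747 * 117.732307 = 0.4000 ms


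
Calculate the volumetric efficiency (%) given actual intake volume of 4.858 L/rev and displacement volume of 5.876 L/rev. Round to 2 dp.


eta_v = (V_actual / V_disp) * 100
Ratio = 4.858 / 5.876 = 0.8268
eta_v = 0.8268 * 100 = 82.68%


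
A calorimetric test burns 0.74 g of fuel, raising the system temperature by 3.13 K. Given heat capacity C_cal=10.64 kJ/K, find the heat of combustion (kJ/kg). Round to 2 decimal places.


Hc = C_cal * delta_T / m_fuel
Q_released = 10.64 * 3.13 = 33.3032 kJ
m_fuel = 0.74 g = 0.74/1000 kg = 0.000740 kg
Hc = 33.3032 / 0.000740 = 45004.32 kJ/kg


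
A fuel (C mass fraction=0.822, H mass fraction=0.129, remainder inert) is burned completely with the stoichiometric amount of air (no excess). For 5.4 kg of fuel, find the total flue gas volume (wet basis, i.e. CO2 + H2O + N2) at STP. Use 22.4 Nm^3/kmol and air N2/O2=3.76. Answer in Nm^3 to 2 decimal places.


Per kg fuel: CO2 = (C/12 kmol)*22.4 = (0.822/12)*22.4 = 1.53440 Nm^3
Per kg fuel: H2O = (H/2 kmol)*22.4 = (0.129/2)*22.4 = 1.44480 Nm^3
O2 needed per kg fuel = C/12 + H/4 = 0.822/12 + 0.129/4 = 0.10075000 kmol
Per kg fuel: N2 = O2*3.76*22.4 = 0.10075000*3.76*22.4 = 8.48557 Nm^3
Total per kg = 1.53440 + 1.44480 + 8.48557 = 11.46477 Nm^3
Total = 11.46477 * 5.4 = 61.91 Nm^3


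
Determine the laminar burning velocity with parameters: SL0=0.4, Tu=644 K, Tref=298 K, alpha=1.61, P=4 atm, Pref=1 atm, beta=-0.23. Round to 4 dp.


SL = SL0 * (Tu/Tref)^alpha * (P/Pref)^beta
T ratio = 644/298 = 2.16107383
(T ratio)^alpha = 2.16107383^1.61 = 3.457945
(P/Pref)^beta = 4^(-0.23) = 0.726986
SL = 0.4 * 3.457945 * 0.726986 = 1.0056 m/s


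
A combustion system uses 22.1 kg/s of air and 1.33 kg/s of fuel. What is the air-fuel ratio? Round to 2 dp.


AFR = m_air / m_fuel
AFR = 22.1 / 1.33 = 16.62


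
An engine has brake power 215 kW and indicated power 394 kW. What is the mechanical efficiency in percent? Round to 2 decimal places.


eta_mech = (BP / IP) * 100
Ratio = 215 / 394 = 0.5457
eta_mech = 0.5457 * 100 = 54.57%


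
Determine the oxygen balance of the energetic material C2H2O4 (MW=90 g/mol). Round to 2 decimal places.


OB = -1600 * (2C + H/2 - O) / MW
Inner = 2*2 + 2/2 - 4 = 1.00
OB = -1600 * 1.00 / 90 = -17.78%


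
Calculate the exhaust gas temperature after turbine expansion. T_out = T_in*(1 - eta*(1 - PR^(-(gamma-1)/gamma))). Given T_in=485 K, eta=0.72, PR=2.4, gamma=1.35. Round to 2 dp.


T_out = T_in * (1 - eta * (1 - PR^(-(gamma-1)/gamma)))
Exponent = -(1.35-1)/1.35 = -0.25925926
PR^exp = 2.4^(-0.25925926) = 0.79694200
Factor = 1 - 0.72*(1 - 0.79694200) = 0.85379824
T_out = 485 * 0.85379824 = 414.09 K


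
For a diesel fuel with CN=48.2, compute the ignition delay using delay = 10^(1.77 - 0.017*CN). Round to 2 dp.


delay = 10^(1.77 - 0.017*CN)
Exponent = 1.77 - 0.017*48.2 = 0.9506
delay = 10^0.9506 = 8.92 ms


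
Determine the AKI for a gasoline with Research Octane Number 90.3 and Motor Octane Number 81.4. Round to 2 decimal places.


AKI = (RON + MON) / 2
AKI = (90.3 + 81.4) / 2
AKI = 171.7 / 2 = 85.85


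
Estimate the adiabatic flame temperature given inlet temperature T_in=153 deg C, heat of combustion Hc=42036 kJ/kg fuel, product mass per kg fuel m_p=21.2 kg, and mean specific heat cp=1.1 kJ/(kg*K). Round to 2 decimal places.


T_ad = T_in + Hc / (m_p * cp)
Denominator = 21.2 * 1.1 = 23.3200
Temperature rise = 42036 / 23.3200 = 1802.57 K
T_ad = 153 + 1802.57 = 1955.57 deg C


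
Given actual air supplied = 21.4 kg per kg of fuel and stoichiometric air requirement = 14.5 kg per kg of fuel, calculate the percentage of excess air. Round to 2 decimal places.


Excess air = actual - stoichiometric = 21.4 - 14.5 = 6.90 kg/kg fuel
Excess air % = (excess / stoich) * 100 = (6.90 / 14.5) * 100 = 47.59%


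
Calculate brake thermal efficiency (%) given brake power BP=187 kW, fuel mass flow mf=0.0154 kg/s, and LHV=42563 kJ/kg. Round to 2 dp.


eta_BTE = (BP / (mf * LHV)) * 100
Denominator = 0.0154 * 42563 = 655.4702 kW
eta_BTE = (187 / 655.4702) * 100 = 28.53%


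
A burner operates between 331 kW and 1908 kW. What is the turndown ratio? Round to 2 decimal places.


TDR = Q_max / Q_min
TDR = 1908 / 331 = 5.76


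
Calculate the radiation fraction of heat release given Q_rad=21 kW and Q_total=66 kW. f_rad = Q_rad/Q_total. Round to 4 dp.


f_rad = Q_rad / Q_total
f_rad = 21 / 66 = 0.3182


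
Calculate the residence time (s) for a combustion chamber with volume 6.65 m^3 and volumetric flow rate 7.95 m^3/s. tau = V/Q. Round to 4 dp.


tau = V / Q_flow
tau = 6.65 / 7.95 = 0.8365 s


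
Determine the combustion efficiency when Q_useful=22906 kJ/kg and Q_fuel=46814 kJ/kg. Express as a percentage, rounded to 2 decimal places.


Efficiency = (Q_useful / Q_fuel) * 100
Efficiency = (22906 / 46814) * 100
Efficiency = 0.4893 * 100 = 48.93%


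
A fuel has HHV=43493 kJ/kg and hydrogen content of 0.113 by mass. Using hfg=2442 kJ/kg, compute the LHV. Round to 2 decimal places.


LHV = HHV - hfg * 9 * H
Water correction = 2442 * 9 * 0.113 = 2483.514 kJ/kg
LHV = 43493 - 2483.514 = 41009.49 kJ/kg


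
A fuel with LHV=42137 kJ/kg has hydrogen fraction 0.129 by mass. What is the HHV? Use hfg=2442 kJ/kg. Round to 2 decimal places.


HHV = LHV + hfg * 9 * H
Water addition = 2442 * 9 * 0.129 = 2835.162 kJ/kg
HHV = 42137 + 2835.162 = 44972.16 kJ/kg


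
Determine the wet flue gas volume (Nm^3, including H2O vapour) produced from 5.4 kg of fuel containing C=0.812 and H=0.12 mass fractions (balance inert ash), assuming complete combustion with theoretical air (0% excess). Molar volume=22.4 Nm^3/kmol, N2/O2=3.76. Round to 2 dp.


Per kg fuel: CO2 = (C/12 kmol)*22.4 = (0.812/12)*22.4 = 1.51573 Nm^3
Per kg fuel: H2O = (H/2 kmol)*22.4 = (0.12/2)*22.4 = 1.34400 Nm^3
O2 needed per kg fuel = C/12 + H/4 = 0.812/12 + 0.12/4 = 0.09766667 kmol
Per kg fuel: N2 = O2*3.76*22.4 = 0.09766667*3.76*22.4 = 8.22588 Nm^3
Total per kg = 1.51573 + 1.34400 + 8.22588 = 11.08561 Nm^3
Total = 11.08561 * 5.4 = 59.86 Nm^3


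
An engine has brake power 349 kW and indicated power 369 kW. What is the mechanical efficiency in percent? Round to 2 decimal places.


eta_mech = (BP / IP) * 100
Ratio = 349 / 369 = 0.9458
eta_mech = 0.9458 * 100 = 94.58%


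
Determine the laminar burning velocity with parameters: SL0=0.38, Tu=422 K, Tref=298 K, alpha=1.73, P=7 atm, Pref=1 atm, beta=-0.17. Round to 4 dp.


SL = SL0 * (Tu/Tref)^alpha * (P/Pref)^beta
T ratio = 422/298 = 1.41610738
(T ratio)^alpha = 1.41610738^1.73 = 1.825561
(P/Pref)^beta = 7^(-0.17) = 0.718345
SL = 0.38 * 1.825561 * 0.718345 = 0.4983 m/s


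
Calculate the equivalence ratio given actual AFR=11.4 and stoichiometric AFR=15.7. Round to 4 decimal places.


phi = AFR_stoich / AFR_actual
phi = 15.7 / 11.4 = 1.3772


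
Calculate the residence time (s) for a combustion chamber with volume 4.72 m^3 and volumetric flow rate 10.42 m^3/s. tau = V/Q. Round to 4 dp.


tau = V / Q_flow
tau = 4.72 / 10.42 = 0.4530 s


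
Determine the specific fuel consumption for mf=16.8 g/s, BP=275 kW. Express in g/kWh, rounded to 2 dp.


SFC = (mf / BP) * 3600
Rate = 16.8 / 275 = 0.061091 g/(s*kW)
SFC = 0.061091 * 3600 = 219.93 g/kWh


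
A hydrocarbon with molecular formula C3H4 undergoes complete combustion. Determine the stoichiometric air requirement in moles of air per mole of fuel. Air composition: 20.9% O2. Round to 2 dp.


Balanced combustion: C3H4 + 4 O2 -> 3 CO2 + 2 H2O
O2 needed = C + H/4 = 3 + 4/4 = 4.00 moles
Air moles = O2 / 0.209 = 4.00 / 0.209 = 19.14 moles air


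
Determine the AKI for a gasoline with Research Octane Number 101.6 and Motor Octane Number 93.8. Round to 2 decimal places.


AKI = (RON + MON) / 2
AKI = (101.6 + 93.8) / 2
AKI = 195.4 / 2 = 97.70


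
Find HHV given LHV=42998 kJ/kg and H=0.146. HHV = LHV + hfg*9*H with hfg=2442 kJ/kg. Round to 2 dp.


HHV = LHV + hfg * 9 * H
Water addition = 2442 * 9 * 0.146 = 3208.788 kJ/kg
HHV = 42998 + 3208.788 = 46206.79 kJ/kg


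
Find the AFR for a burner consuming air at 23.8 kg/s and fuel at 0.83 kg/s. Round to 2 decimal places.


AFR = m_air / m_fuel
AFR = 23.8 / 0.83 = 28.67


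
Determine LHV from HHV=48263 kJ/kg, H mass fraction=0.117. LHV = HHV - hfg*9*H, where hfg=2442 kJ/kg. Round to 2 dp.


LHV = HHV - hfg * 9 * H
Water correction = 2442 * 9 * 0.117 = 2571.426 kJ/kg
LHV = 48263 - 2571.426 = 45691.57 kJ/kg


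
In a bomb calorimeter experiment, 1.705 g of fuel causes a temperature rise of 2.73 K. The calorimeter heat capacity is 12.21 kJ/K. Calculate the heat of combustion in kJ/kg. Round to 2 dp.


Hc = C_cal * delta_T / m_fuel
Q_released = 12.21 * 2.73 = 33.3333 kJ
m_fuel = 1.705 g = 1.705/1000 kg = 0.001705 kg
Hc = 33.3333 / 0.001705 = 19550.32 kJ/kg


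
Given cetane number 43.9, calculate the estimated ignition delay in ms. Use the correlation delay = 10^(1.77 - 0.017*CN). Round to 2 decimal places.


delay = 10^(1.77 - 0.017*CN)
Exponent = 1.77 - 0.017*43.9 = 1.0237
delay = 10^1.0237 = 10.56 ms


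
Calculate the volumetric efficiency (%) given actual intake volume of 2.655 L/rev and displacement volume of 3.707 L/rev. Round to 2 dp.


eta_v = (V_actual / V_disp) * 100
Ratio = 2.655 / 3.707 = 0.7162
eta_v = 0.7162 * 100 = 71.62%


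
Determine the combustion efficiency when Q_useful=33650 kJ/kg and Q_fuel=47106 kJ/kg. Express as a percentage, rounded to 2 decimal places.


Efficiency = (Q_useful / Q_fuel) * 100
Efficiency = (33650 / 47106) * 100
Efficiency = 0.7143 * 100 = 71.43%


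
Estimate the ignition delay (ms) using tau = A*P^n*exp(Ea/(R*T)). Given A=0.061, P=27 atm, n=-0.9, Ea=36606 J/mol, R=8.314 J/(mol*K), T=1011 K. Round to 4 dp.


tau = A * P^n * exp(Ea/(R*T))
P^n = 27^(-0.9) = 0.05149590
Ea/(R*T) = 36606/(8.314*1011) = 4.355029
exp(Ea/(R*T)) = 77.869121
tau = 0.061 * 0.05149590 * 77.869121 = 0.2446 ms


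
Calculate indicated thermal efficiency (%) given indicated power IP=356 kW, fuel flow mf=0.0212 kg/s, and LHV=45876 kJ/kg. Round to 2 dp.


eta_ith = (IP / (mf * LHV)) * 100
Denominator = 0.0212 * 45876 = 972.5712 kW
eta_ith = (356 / 972.5712) * 100 = 36.60%


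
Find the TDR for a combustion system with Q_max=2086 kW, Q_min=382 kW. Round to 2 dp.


TDR = Q_max / Q_min
TDR = 2086 / 382 = 5.46


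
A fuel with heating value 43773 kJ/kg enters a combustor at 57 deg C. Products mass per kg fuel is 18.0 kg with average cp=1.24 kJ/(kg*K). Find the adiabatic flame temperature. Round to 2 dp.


T_ad = T_in + Hc / (m_p * cp)
Denominator = 18.0 * 1.24 = 22.3200
Temperature rise = 43773 / 22.3200 = 1961.16 K
T_ad = 57 + 1961.16 = 2018.16 deg C


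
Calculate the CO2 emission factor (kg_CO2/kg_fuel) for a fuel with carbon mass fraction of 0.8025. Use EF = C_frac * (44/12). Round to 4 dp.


EF = C_frac * (M_CO2 / M_C)
EF = 0.8025 * (44/12)
EF = 0.8025 * 3.666667 = 2.9425 kg_CO2/kg_fuel


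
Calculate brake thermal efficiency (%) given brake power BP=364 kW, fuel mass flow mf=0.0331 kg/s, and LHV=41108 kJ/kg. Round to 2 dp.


eta_BTE = (BP / (mf * LHV)) * 100
Denominator = 0.0331 * 41108 = 1360.6748 kW
eta_BTE = (364 / 1360.6748) * 100 = 26.75%


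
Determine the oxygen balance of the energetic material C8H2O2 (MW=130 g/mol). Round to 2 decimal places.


OB = -1600 * (2C + H/2 - O) / MW
Inner = 2*8 + 2/2 - 2 = 15.00
OB = -1600 * 15.00 / 130 = -184.62%


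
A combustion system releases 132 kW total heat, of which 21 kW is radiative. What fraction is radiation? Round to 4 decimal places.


f_rad = Q_rad / Q_total
f_rad = 21 / 132 = 0.1591


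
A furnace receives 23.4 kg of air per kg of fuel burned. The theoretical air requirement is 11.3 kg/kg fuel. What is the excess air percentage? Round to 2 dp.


Excess air = actual - stoichiometric = 23.4 - 11.3 = 12.10 kg/kg fuel
Excess air % = (excess / stoich) * 100 = (12.10 / 11.3) * 100 = 107.08%


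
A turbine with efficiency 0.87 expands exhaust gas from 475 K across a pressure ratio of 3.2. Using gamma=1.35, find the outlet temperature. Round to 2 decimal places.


T_out = T_in * (1 - eta * (1 - PR^(-(gamma-1)/gamma)))
Exponent = -(1.35-1)/1.35 = -0.25925926
PR^exp = 3.2^(-0.25925926) = 0.73966521
Factor = 1 - 0.87*(1 - 0.73966521) = 0.77350873
T_out = 475 * 0.77350873 = 367.42 K


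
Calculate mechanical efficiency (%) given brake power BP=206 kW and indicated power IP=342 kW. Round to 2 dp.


eta_mech = (BP / IP) * 100
Ratio = 206 / 342 = 0.6023
eta_mech = 0.6023 * 100 = 60.23%


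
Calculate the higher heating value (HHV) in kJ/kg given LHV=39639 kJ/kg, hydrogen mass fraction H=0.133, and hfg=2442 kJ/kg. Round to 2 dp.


HHV = LHV + hfg * 9 * H
Water addition = 2442 * 9 * 0.133 = 2923.074 kJ/kg
HHV = 39639 + 2923.074 = 42562.07 kJ/kg


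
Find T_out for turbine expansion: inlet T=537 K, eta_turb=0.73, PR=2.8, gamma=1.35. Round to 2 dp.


T_out = T_in * (1 - eta * (1 - PR^(-(gamma-1)/gamma)))
Exponent = -(1.35-1)/1.35 = -0.25925926
PR^exp = 2.8^(-0.25925926) = 0.76572026
Factor = 1 - 0.73*(1 - 0.76572026) = 0.82897579
T_out = 537 * 0.82897579 = 445.16 K


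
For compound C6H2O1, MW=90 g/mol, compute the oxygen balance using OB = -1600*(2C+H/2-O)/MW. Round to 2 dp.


OB = -1600 * (2C + H/2 - O) / MW
Inner = 2*6 + 2/2 - 1 = 12.00
OB = -1600 * 12.00 / 90 = -213.33%


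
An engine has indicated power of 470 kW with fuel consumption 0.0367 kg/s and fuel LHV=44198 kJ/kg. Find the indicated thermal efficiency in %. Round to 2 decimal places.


eta_ith = (IP / (mf * LHV)) * 100
Denominator = 0.0367 * 44198 = 1622.0666 kW
eta_ith = (470 / 1622.0666) * 100 = 28.98%


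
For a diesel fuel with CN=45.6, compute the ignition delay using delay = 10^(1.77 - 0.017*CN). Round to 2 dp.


delay = 10^(1.77 - 0.017*CN)
Exponent = 1.77 - 0.017*45.6 = 0.9948
delay = 10^0.9948 = 9.88 ms


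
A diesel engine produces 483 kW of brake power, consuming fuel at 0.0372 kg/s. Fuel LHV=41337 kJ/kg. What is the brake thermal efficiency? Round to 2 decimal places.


eta_BTE = (BP / (mf * LHV)) * 100
Denominator = 0.0372 * 41337 = 1537.7364 kW
eta_BTE = (483 / 1537.7364) * 100 = 31.41%


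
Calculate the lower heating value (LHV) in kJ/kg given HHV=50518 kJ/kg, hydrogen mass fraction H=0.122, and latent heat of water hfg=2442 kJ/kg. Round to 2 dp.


LHV = HHV - hfg * 9 * H
Water correction = 2442 * 9 * 0.122 = 2681.316 kJ/kg
LHV = 50518 - 2681.316 = 47836.68 kJ/kg


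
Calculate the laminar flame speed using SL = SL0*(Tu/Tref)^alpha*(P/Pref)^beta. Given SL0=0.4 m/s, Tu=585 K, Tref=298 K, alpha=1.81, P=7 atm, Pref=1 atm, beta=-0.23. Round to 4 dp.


SL = SL0 * (Tu/Tref)^alpha * (P/Pref)^beta
T ratio = 585/298 = 1.96308725
(T ratio)^alpha = 1.96308725^1.81 = 3.390164
(P/Pref)^beta = 7^(-0.23) = 0.639186
SL = 0.4 * 3.390164 * 0.639186 = 0.8668 m/s


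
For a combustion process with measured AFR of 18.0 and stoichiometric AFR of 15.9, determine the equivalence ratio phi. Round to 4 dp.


phi = AFR_stoich / AFR_actual
phi = 15.9 / 18.0 = 0.8833


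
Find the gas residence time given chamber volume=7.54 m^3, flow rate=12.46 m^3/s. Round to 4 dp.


tau = V / Q_flow
tau = 7.54 / 12.46 = 0.6051 s


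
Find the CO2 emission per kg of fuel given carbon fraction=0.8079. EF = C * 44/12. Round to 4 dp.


EF = C_frac * (M_CO2 / M_C)
EF = 0.8079 * (44/12)
EF = 0.8079 * 3.666667 = 2.9623 kg_CO2/kg_fuel


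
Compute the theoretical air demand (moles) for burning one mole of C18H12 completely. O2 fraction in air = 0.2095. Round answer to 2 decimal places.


Balanced combustion: C18H12 + 21 O2 -> 18 CO2 + 6 H2O
O2 needed = C + H/4 = 18 + 12/4 = 21.00 moles
Air moles = O2 / 0.2095 = 21.00 / 0.2095 = 100.24 moles air


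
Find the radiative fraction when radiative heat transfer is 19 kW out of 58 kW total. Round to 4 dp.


f_rad = Q_rad / Q_total
f_rad = 19 / 58 = 0.3276


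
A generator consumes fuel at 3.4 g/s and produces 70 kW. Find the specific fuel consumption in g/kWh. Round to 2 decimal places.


SFC = (mf / BP) * 3600
Rate = 3.4 / 70 = 0.048571 g/(s*kW)
SFC = 0.048571 * 3600 = 174.86 g/kWh


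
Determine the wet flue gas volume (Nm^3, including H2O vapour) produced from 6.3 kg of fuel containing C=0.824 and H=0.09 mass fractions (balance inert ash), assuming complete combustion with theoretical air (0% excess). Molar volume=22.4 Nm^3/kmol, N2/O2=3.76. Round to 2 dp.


Per kg fuel: CO2 = (C/12 kmol)*22.4 = (0.824/12)*22.4 = 1.53813 Nm^3
Per kg fuel: H2O = (H/2 kmol)*22.4 = (0.09/2)*22.4 = 1.00800 Nm^3
O2 needed per kg fuel = C/12 + H/4 = 0.824/12 + 0.09/4 = 0.09116667 kmol
Per kg fuel: N2 = O2*3.76*22.4 = 0.09116667*3.76*22.4 = 7.67842 Nm^3
Total per kg = 1.53813 + 1.00800 + 7.67842 = 10.22455 Nm^3
Total = 10.22455 * 6.3 = 64.41 Nm^3


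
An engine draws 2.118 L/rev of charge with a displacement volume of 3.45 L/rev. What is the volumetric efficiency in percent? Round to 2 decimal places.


eta_v = (V_actual / V_disp) * 100
Ratio = 2.118 / 3.45 = 0.6139
eta_v = 0.6139 * 100 = 61.39%


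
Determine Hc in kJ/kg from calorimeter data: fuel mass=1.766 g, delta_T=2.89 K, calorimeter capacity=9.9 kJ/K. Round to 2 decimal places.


Hc = C_cal * delta_T / m_fuel
Q_released = 9.9 * 2.89 = 28.6110 kJ
m_fuel = 1.766 g = 1.766/1000 kg = 0.001766 kg
Hc = 28.6110 / 0.001766 = 16201.02 kJ/kg


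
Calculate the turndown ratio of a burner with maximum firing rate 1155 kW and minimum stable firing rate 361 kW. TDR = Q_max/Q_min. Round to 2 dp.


TDR = Q_max / Q_min
TDR = 1155 / 361 = 3.20


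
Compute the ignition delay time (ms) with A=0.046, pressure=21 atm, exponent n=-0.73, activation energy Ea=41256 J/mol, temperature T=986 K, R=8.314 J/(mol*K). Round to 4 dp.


tau = A * P^n * exp(Ea/(R*T))
P^n = 21^(-0.73) = 0.10833778
Ea/(R*T) = 41256/(8.314*986) = 5.032690
exp(Ea/(R*T)) = 153.344962
tau = 0.046 * 0.10833778 * 153.344962 = 0.7642 ms


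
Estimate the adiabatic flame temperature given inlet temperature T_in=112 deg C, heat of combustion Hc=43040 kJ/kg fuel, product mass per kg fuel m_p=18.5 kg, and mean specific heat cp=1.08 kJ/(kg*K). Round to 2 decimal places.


T_ad = T_in + Hc / (m_p * cp)
Denominator = 18.5 * 1.08 = 19.9800
Temperature rise = 43040 / 19.9800 = 2154.15 K
T_ad = 112 + 2154.15 = 2266.15 deg C


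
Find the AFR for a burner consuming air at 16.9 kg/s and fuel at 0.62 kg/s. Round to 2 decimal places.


AFR = m_air / m_fuel
AFR = 16.9 / 0.62 = 27.26


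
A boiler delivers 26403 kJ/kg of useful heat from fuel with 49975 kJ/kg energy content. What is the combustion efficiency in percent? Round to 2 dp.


Efficiency = (Q_useful / Q_fuel) * 100
Efficiency = (26403 / 49975) * 100
Efficiency = 0.5283 * 100 = 52.83%


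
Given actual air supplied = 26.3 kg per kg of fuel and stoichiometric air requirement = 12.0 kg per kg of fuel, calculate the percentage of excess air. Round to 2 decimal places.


Excess air = actual - stoichiometric = 26.3 - 12.0 = 14.30 kg/kg fuel
Excess air % = (excess / stoich) * 100 = (14.30 / 12.0) * 100 = 119.17%


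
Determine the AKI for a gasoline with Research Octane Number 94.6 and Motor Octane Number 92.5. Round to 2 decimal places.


AKI = (RON + MON) / 2
AKI = (94.6 + 92.5) / 2
AKI = 187.1 / 2 = 93.55


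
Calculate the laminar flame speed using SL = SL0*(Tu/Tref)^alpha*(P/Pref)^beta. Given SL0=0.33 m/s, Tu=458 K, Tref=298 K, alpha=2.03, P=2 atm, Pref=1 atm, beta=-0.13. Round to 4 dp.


SL = SL0 * (Tu/Tref)^alpha * (P/Pref)^beta
T ratio = 458/298 = 1.53691275
(T ratio)^alpha = 1.53691275^2.03 = 2.392753
(P/Pref)^beta = 2^(-0.13) = 0.913831
SL = 0.33 * 2.392753 * 0.913831 = 0.7216 m/s


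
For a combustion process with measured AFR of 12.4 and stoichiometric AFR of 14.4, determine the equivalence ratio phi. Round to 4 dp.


phi = AFR_stoich / AFR_actual
phi = 14.4 / 12.4 = 1.1613


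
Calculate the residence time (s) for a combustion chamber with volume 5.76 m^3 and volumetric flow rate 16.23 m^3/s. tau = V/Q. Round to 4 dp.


tau = V / Q_flow
tau = 5.76 / 16.23 = 0.3549 s


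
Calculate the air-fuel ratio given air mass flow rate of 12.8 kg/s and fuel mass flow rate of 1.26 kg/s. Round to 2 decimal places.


AFR = m_air / m_fuel
AFR = 12.8 / 1.26 = 10.16


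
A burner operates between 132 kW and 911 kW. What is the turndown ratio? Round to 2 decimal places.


TDR = Q_max / Q_min
TDR = 911 / 132 = 6.90


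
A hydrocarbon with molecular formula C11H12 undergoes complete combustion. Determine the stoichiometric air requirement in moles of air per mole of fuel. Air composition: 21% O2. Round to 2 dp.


Balanced combustion: C11H12 + 14 O2 -> 11 CO2 + 6 H2O
O2 needed = C + H/4 = 11 + 12/4 = 14.00 moles
Air moles = O2 / 0.21 = 14.00 / 0.21 = 66.67 moles air


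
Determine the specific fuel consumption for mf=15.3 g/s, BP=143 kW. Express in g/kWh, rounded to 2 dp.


SFC = (mf / BP) * 3600
Rate = 15.3 / 143 = 0.106993 g/(s*kW)
SFC = 0.106993 * 3600 = 385.17 g/kWh


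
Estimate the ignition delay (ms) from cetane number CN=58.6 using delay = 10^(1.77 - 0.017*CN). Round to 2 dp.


delay = 10^(1.77 - 0.017*CN)
Exponent = 1.77 - 0.017*58.6 = 0.7738
delay = 10^0.7738 = 5.94 ms


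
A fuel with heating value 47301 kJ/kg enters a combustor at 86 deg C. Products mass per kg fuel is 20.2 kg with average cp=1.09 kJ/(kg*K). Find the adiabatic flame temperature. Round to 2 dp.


T_ad = T_in + Hc / (m_p * cp)
Denominator = 20.2 * 1.09 = 22.0180
Temperature rise = 47301 / 22.0180 = 2148.29 K
T_ad = 86 + 2148.29 = 2234.29 deg C


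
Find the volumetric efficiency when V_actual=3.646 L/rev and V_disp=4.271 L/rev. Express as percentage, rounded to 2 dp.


eta_v = (V_actual / V_disp) * 100
Ratio = 3.646 / 4.271 = 0.8537
eta_v = 0.8537 * 100 = 85.37%


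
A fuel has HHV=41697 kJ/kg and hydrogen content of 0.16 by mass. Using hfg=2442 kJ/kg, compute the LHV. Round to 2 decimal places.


LHV = HHV - hfg * 9 * H
Water correction = 2442 * 9 * 0.16 = 3516.480 kJ/kg
LHV = 41697 - 3516.480 = 38180.52 kJ/kg


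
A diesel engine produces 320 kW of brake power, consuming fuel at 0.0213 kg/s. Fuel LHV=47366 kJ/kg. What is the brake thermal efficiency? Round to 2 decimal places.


eta_BTE = (BP / (mf * LHV)) * 100
Denominator = 0.0213 * 47366 = 1008.8958 kW
eta_BTE = (320 / 1008.8958) * 100 = 31.72%


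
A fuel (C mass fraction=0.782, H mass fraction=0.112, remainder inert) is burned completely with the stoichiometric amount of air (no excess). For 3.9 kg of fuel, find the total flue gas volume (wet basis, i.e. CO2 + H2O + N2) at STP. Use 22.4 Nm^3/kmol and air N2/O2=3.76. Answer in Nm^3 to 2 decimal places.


Per kg fuel: CO2 = (C/12 kmol)*22.4 = (0.782/12)*22.4 = 1.45973 Nm^3
Per kg fuel: H2O = (H/2 kmol)*22.4 = (0.112/2)*22.4 = 1.25440 Nm^3
O2 needed per kg fuel = C/12 + H/4 = 0.782/12 + 0.112/4 = 0.09316667 kmol
Per kg fuel: N2 = O2*3.76*22.4 = 0.09316667*3.76*22.4 = 7.84687 Nm^3
Total per kg = 1.45973 + 1.25440 + 7.84687 = 10.56100 Nm^3
Total = 10.56100 * 3.9 = 41.19 Nm^3


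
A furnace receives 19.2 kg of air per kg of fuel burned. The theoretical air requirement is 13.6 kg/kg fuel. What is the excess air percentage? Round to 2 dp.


Excess air = actual - stoichiometric = 19.2 - 13.6 = 5.60 kg/kg fuel
Excess air % = (excess / stoich) * 100 = (5.60 / 13.6) * 100 = 41.18%


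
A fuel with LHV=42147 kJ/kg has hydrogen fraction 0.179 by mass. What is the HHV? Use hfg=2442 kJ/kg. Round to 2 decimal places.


HHV = LHV + hfg * 9 * H
Water addition = 2442 * 9 * 0.179 = 3934.062 kJ/kg
HHV = 42147 + 3934.062 = 46081.06 kJ/kg


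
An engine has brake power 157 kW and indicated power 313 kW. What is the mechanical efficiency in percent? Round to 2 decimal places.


eta_mech = (BP / IP) * 100
Ratio = 157 / 313 = 0.5016
eta_mech = 0.5016 * 100 = 50.16%


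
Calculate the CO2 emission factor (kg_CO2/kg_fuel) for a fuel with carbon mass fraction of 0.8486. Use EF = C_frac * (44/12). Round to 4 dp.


EF = C_frac * (M_CO2 / M_C)
EF = 0.8486 * (44/12)
EF = 0.8486 * 3.666667 = 3.1115 kg_CO2/kg_fuel


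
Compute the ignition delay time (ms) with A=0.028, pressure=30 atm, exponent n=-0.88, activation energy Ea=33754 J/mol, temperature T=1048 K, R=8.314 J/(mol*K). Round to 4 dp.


tau = A * P^n * exp(Ea/(R*T))
P^n = 30^(-0.88) = 0.05013411
Ea/(R*T) = 33754/(8.314*1048) = 3.873949
exp(Ea/(R*T)) = 48.132104
tau = 0.028 * 0.05013411 * 48.132104 = 0.0676 ms


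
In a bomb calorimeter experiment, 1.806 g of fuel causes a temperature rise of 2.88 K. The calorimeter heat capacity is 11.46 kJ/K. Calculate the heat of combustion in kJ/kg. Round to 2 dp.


Hc = C_cal * delta_T / m_fuel
Q_released = 11.46 * 2.88 = 33.0048 kJ
m_fuel = 1.806 g = 1.806/1000 kg = 0.001806 kg
Hc = 33.0048 / 0.001806 = 18275.08 kJ/kg


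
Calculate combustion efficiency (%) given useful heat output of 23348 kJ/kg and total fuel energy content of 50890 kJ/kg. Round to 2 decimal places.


Efficiency = (Q_useful / Q_fuel) * 100
Efficiency = (23348 / 50890) * 100
Efficiency = 0.4588 * 100 = 45.88%


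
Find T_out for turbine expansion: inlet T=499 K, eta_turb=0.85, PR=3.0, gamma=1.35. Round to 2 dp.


T_out = T_in * (1 - eta * (1 - PR^(-(gamma-1)/gamma)))
Exponent = -(1.35-1)/1.35 = -0.25925926
PR^exp = 3.0^(-0.25925926) = 0.75214556
Factor = 1 - 0.85*(1 - 0.75214556) = 0.78932373
T_out = 499 * 0.78932373 = 393.87 K


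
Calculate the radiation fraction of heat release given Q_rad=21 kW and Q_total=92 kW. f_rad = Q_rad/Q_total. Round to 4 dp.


f_rad = Q_rad / Q_total
f_rad = 21 / 92 = 0.2283


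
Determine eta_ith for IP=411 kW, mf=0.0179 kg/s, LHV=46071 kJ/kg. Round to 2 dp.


eta_ith = (IP / (mf * LHV)) * 100
Denominator = 0.0179 * 46071 = 824.6709 kW
eta_ith = (411 / 824.6709) * 100 = 49.84%


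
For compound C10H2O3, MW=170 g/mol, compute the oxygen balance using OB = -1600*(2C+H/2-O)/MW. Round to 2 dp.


OB = -1600 * (2C + H/2 - O) / MW
Inner = 2*10 + 2/2 - 3 = 18.00
OB = -1600 * 18.00 / 170 = -169.41%


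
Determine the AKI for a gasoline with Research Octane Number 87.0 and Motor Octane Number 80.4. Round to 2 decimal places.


AKI = (RON + MON) / 2
AKI = (87.0 + 80.4) / 2
AKI = 167.4 / 2 = 83.70


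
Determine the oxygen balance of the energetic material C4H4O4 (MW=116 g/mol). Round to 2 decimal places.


OB = -1600 * (2C + H/2 - O) / MW
Inner = 2*4 + 4/2 - 4 = 6.00
OB = -1600 * 6.00 / 116 = -82.76%


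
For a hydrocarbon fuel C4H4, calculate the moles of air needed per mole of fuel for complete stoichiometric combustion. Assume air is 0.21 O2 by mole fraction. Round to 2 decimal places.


Balanced combustion: C4H4 + 5 O2 -> 4 CO2 + 2 H2O
O2 needed = C + H/4 = 4 + 4/4 = 5.00 moles
Air moles = O2 / 0.21 = 5.00 / 0.21 = 23.81 moles air


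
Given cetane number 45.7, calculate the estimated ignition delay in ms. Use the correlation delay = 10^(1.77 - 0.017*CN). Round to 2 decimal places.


delay = 10^(1.77 - 0.017*CN)
Exponent = 1.77 - 0.017*45.7 = 0.9931
delay = 10^0.9931 = 9.84 ms


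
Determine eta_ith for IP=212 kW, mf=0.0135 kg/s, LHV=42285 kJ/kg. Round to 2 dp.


eta_ith = (IP / (mf * LHV)) * 100
Denominator = 0.0135 * 42285 = 570.8475 kW
eta_ith = (212 / 570.8475) * 100 = 37.14%


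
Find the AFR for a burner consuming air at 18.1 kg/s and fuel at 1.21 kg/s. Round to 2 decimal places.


AFR = m_air / m_fuel
AFR = 18.1 / 1.21 = 14.96


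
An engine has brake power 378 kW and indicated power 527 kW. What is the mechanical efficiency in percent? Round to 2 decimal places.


eta_mech = (BP / IP) * 100
Ratio = 378 / 527 = 0.7173
eta_mech = 0.7173 * 100 = 71.73%


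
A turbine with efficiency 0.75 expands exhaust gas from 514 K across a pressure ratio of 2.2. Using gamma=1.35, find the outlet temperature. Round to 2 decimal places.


T_out = T_in * (1 - eta * (1 - PR^(-(gamma-1)/gamma)))
Exponent = -(1.35-1)/1.35 = -0.25925926
PR^exp = 2.2^(-0.25925926) = 0.81512413
Factor = 1 - 0.75*(1 - 0.81512413) = 0.86134310
T_out = 514 * 0.86134310 = 442.73 K


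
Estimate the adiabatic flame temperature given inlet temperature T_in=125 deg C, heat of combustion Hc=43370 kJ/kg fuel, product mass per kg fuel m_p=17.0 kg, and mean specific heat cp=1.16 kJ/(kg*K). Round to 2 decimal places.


T_ad = T_in + Hc / (m_p * cp)
Denominator = 17.0 * 1.16 = 19.7200
Temperature rise = 43370 / 19.7200 = 2199.29 K
T_ad = 125 + 2199.29 = 2324.29 deg C


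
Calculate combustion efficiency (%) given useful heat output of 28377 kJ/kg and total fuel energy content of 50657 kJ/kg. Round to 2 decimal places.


Efficiency = (Q_useful / Q_fuel) * 100
Efficiency = (28377 / 50657) * 100
Efficiency = 0.5602 * 100 = 56.02%


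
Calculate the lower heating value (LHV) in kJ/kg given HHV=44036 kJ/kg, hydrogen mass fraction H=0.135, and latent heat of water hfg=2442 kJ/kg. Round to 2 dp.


LHV = HHV - hfg * 9 * H
Water correction = 2442 * 9 * 0.135 = 2967.030 kJ/kg
LHV = 44036 - 2967.030 = 41068.97 kJ/kg


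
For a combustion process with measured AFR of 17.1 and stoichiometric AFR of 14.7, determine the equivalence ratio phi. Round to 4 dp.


phi = AFR_stoich / AFR_actual
phi = 14.7 / 17.1 = 0.8596


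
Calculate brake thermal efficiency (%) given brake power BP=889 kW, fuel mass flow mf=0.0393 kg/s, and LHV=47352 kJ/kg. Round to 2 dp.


eta_BTE = (BP / (mf * LHV)) * 100
Denominator = 0.0393 * 47352 = 1860.9336 kW
eta_BTE = (889 / 1860.9336) * 100 = 47.77%


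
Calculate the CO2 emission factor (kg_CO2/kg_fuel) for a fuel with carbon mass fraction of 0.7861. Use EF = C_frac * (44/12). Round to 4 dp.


EF = C_frac * (M_CO2 / M_C)
EF = 0.7861 * (44/12)
EF = 0.7861 * 3.666667 = 2.8824 kg_CO2/kg_fuel


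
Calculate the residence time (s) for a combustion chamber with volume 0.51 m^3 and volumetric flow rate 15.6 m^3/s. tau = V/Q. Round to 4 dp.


tau = V / Q_flow
tau = 0.51 / 15.6 = 0.0327 s


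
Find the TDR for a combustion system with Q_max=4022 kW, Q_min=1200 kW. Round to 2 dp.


TDR = Q_max / Q_min
TDR = 4022 / 1200 = 3.35


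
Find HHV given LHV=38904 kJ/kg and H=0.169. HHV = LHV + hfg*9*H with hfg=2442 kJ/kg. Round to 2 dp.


HHV = LHV + hfg * 9 * H
Water addition = 2442 * 9 * 0.169 = 3714.282 kJ/kg
HHV = 38904 + 3714.282 = 42618.28 kJ/kg


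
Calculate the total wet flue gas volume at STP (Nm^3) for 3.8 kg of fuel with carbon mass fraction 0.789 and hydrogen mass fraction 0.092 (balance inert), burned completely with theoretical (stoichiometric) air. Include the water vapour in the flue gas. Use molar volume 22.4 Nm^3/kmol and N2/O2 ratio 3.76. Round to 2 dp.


Per kg fuel: CO2 = (C/12 kmol)*22.4 = (0.789/12)*22.4 = 1.47280 Nm^3
Per kg fuel: H2O = (H/2 kmol)*22.4 = (0.092/2)*22.4 = 1.03040 Nm^3
O2 needed per kg fuel = C/12 + H/4 = 0.789/12 + 0.092/4 = 0.08875000 kmol
Per kg fuel: N2 = O2*3.76*22.4 = 0.08875000*3.76*22.4 = 7.47488 Nm^3
Total per kg = 1.47280 + 1.03040 + 7.47488 = 9.97808 Nm^3
Total = 9.97808 * 3.8 = 37.92 Nm^3


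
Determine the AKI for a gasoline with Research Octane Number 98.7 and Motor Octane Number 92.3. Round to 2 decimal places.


AKI = (RON + MON) / 2
AKI = (98.7 + 92.3) / 2
AKI = 191.0 / 2 = 95.50


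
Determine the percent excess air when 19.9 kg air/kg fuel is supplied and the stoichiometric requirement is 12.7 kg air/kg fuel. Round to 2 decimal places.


Excess air = actual - stoichiometric = 19.9 - 12.7 = 7.20 kg/kg fuel
Excess air % = (excess / stoich) * 100 = (7.20 / 12.7) * 100 = 56.69%


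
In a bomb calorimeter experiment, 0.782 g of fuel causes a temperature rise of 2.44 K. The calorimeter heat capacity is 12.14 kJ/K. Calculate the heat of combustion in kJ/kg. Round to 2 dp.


Hc = C_cal * delta_T / m_fuel
Q_released = 12.14 * 2.44 = 29.6216 kJ
m_fuel = 0.782 g = 0.782/1000 kg = 0.000782 kg
Hc = 29.6216 / 0.000782 = 37879.28 kJ/kg


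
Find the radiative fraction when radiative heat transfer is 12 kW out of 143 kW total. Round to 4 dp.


f_rad = Q_rad / Q_total
f_rad = 12 / 143 = 0.0839


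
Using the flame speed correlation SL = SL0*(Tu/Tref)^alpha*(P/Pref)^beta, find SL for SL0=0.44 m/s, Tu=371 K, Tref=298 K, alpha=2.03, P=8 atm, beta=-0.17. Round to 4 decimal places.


SL = SL0 * (Tu/Tref)^alpha * (P/Pref)^beta
T ratio = 371/298 = 1.24496644
(T ratio)^alpha = 1.24496644^2.03 = 1.560163
(P/Pref)^beta = 8^(-0.17) = 0.702222
SL = 0.44 * 1.560163 * 0.702222 = 0.4821 m/s


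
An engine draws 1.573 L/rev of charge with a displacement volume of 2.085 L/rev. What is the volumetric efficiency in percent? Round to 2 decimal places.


eta_v = (V_actual / V_disp) * 100
Ratio = 1.573 / 2.085 = 0.7544
eta_v = 0.7544 * 100 = 75.44%


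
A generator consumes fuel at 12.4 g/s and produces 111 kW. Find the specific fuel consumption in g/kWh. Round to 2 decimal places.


SFC = (mf / BP) * 3600
Rate = 12.4 / 111 = 0.111712 g/(s*kW)
SFC = 0.111712 * 3600 = 402.16 g/kWh


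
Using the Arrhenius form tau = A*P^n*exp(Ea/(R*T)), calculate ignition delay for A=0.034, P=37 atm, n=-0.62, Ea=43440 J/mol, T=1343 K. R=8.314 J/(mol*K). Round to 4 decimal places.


tau = A * P^n * exp(Ea/(R*T))
P^n = 37^(-0.62) = 0.10658962
Ea/(R*T) = 43440/(8.314*1343) = 3.890485
exp(Ea/(R*T)) = 48.934631
tau = 0.034 * 0.10658962 * 48.934631 = 0.1773 ms


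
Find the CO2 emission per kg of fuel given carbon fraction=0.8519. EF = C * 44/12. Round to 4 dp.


EF = C_frac * (M_CO2 / M_C)
EF = 0.8519 * (44/12)
EF = 0.8519 * 3.666667 = 3.1236 kg_CO2/kg_fuel


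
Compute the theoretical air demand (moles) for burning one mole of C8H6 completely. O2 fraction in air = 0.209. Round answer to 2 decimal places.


Balanced combustion: C8H6 + 9.5 O2 -> 8 CO2 + 3 H2O
O2 needed = C + H/4 = 8 + 6/4 = 9.50 moles
Air moles = O2 / 0.209 = 9.50 / 0.209 = 45.45 moles air
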